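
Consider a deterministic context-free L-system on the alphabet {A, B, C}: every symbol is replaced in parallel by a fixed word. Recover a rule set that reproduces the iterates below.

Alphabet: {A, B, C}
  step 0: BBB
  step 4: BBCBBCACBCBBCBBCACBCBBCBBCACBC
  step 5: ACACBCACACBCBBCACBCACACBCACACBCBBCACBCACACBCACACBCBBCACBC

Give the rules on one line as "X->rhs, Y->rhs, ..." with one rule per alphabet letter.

  step 4 ⇒ step 5: BBCBBCACBCBBCBBCACBCBBCBBCACBC ⇒ AC·AC·BC·AC·AC·BC·B·BC·AC·BC·AC·AC·BC·AC·AC·BC·B·BC·AC·BC·AC·AC·BC·AC·AC·BC·B·BC·AC·BC
    A ↦ B
    B ↦ AC
    C ↦ BC

A->B, B->AC, C->BC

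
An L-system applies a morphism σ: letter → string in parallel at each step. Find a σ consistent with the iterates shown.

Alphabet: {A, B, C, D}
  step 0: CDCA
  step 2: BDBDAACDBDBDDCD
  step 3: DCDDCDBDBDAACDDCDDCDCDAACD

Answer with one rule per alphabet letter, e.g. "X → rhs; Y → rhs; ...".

  step 2 ⇒ step 3: BDBDAACDBDBDDCD ⇒ D·CD·D·CD·BD·BD·AA·CD·D·CD·D·CD·CD·AA·CD
    A ↦ BD
    B ↦ D
    C ↦ AA
    D ↦ CD

A->BD, B->D, C->AA, D->CD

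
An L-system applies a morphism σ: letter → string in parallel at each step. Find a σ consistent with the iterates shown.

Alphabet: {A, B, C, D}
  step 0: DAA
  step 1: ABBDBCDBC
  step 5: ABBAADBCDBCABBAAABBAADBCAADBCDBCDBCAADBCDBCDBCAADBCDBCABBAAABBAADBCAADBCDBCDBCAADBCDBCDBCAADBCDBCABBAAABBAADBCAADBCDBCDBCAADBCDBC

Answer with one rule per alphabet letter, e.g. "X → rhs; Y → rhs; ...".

A->DBC, B->A, C->A, D->ABB

  step 0 ⇒ step 1: DAA ⇒ ABB·DBC·DBC
    A ↦ DBC
    D ↦ ABB
    B ↦ A  (constrained at step 1)
    C ↦ A  (constrained at step 1)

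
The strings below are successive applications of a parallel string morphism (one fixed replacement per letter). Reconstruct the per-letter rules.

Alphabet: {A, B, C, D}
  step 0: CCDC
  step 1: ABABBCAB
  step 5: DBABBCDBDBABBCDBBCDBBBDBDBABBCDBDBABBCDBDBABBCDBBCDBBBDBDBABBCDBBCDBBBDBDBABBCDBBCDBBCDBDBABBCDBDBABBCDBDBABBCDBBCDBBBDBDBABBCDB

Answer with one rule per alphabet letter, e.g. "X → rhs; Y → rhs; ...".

  step 0 ⇒ step 1: CCDC ⇒ AB·AB·BC·AB
    C ↦ AB
    D ↦ BC
    A ↦ BB  (constrained at step 1)
    B ↦ DB  (constrained at step 1)

A->BB, B->DB, C->AB, D->BC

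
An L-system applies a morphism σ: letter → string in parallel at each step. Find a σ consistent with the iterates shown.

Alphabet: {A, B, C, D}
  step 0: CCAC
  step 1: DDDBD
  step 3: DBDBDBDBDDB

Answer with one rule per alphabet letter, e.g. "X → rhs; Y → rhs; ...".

A->DB, B->AC, C->D, D->A

  step 0 ⇒ step 1: CCAC ⇒ D·D·DB·D
    A ↦ DB
    C ↦ D
    B ↦ AC  (constrained at step 1)
    D ↦ A  (constrained at step 1)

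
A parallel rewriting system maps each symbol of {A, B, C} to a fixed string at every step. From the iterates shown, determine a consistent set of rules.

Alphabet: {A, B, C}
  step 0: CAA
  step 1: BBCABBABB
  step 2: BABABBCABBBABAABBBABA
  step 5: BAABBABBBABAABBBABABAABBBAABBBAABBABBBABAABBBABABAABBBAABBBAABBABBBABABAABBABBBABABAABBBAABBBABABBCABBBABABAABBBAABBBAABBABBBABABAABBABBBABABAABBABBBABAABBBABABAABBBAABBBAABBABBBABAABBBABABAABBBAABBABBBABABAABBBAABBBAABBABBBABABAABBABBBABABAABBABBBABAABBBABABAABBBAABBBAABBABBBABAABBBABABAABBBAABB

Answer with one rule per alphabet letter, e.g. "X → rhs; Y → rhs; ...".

  step 1 ⇒ step 2: BBCABBABB ⇒ BA·BA·BBC·ABB·BA·BA·ABB·BA·BA
    A ↦ ABB
    B ↦ BA
    C ↦ BBC

A->ABB, B->BA, C->BBC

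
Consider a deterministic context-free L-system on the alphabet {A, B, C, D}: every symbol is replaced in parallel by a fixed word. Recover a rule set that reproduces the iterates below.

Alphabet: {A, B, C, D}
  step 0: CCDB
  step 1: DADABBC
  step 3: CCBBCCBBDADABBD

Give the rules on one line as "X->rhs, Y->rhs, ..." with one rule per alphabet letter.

  step 0 ⇒ step 1: CCDB ⇒ DA·DA·BB·C
    B ↦ C
    C ↦ DA
    D ↦ BB
    A ↦ D  (constrained at step 1)

A->D, B->C, C->DA, D->BB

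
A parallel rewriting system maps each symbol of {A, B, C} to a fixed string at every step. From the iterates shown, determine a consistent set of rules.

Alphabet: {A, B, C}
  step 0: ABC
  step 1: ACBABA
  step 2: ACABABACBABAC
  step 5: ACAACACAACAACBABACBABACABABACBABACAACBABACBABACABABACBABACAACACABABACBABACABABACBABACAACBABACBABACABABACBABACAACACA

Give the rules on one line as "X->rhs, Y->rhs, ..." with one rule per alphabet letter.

A->AC, B->BAB, C->A

  step 1 ⇒ step 2: ACBABA ⇒ AC·A·BAB·AC·BAB·AC
    A ↦ AC
    B ↦ BAB
    C ↦ A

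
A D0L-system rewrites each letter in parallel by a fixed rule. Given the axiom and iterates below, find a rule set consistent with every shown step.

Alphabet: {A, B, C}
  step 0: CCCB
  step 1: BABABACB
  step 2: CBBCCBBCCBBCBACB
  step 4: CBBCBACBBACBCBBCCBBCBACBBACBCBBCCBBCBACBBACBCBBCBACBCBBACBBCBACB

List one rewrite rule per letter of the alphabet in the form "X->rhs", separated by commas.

A->BC, B->CB, C->BA

  step 1 ⇒ step 2: BABABACB ⇒ CB·BC·CB·BC·CB·BC·BA·CB
    A ↦ BC
    B ↦ CB
    C ↦ BA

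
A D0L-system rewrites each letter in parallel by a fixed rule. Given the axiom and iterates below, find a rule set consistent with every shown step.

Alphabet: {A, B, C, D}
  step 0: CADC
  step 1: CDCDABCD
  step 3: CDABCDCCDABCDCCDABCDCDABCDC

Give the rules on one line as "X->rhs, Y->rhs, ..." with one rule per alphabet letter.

A->CD, B->C, C->CD, D->AB

  step 0 ⇒ step 1: CADC ⇒ CD·CD·AB·CD
    A ↦ CD
    C ↦ CD
    D ↦ AB
    B ↦ C  (constrained at step 1)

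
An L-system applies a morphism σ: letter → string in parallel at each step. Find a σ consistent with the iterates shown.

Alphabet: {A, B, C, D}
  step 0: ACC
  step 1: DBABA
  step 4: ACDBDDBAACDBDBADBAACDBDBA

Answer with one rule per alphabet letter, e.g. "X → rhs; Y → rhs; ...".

A->D, B->DB, C->BA, D->AC

  step 0 ⇒ step 1: ACC ⇒ D·BA·BA
    A ↦ D
    C ↦ BA
    B ↦ DB  (constrained at step 1)
    D ↦ AC  (constrained at step 1)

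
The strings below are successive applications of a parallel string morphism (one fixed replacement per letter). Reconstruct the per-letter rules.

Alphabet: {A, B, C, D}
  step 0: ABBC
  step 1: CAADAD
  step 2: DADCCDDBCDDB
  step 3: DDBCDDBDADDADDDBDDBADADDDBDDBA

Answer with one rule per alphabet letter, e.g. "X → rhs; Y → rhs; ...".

  step 2 ⇒ step 3: DADCCDDBCDDB ⇒ DDB·C·DDB·DAD·DAD·DDB·DDB·A·DAD·DDB·DDB·A
    A ↦ C
    B ↦ A
    C ↦ DAD
    D ↦ DDB

A->C, B->A, C->DAD, D->DDB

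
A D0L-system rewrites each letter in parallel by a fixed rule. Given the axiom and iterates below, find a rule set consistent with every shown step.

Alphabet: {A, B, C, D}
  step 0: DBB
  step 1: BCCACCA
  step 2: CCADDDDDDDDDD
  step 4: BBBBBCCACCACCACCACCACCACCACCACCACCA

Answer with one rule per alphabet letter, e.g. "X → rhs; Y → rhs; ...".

  step 1 ⇒ step 2: BCCACCA ⇒ CCA·DD·DD·D·DD·DD·D
    A ↦ D
    B ↦ CCA
    C ↦ DD
  step 0 ⇒ step 1: DBB ⇒ B·CCA·CCA
    D ↦ B

A->D, B->CCA, C->DD, D->B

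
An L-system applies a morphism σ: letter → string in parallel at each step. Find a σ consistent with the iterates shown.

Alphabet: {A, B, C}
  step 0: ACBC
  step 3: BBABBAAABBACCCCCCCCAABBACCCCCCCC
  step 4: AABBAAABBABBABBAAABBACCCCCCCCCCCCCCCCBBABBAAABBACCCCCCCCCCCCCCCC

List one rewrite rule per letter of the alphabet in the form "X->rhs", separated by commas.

A->BBA, B->A, C->CC

  step 3 ⇒ step 4: BBABBAAABBACCCCCCCCAABBACCCCCCCC ⇒ A·A·BBA·A·A·BBA·BBA·BBA·A·A·BBA·CC·CC·CC·CC·CC·CC·CC·CC·BBA·BBA·A·A·BBA·CC·CC·CC·CC·CC·CC·CC·CC
    A ↦ BBA
    B ↦ A
    C ↦ CC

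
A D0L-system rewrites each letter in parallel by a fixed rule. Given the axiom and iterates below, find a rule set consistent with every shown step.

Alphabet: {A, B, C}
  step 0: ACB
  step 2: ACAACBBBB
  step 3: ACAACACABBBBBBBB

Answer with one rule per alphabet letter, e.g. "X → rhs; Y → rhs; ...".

  step 2 ⇒ step 3: ACAACBBBB ⇒ AC·A·AC·AC·A·BB·BB·BB·BB
    A ↦ AC
    B ↦ BB
    C ↦ A

A->AC, B->BB, C->A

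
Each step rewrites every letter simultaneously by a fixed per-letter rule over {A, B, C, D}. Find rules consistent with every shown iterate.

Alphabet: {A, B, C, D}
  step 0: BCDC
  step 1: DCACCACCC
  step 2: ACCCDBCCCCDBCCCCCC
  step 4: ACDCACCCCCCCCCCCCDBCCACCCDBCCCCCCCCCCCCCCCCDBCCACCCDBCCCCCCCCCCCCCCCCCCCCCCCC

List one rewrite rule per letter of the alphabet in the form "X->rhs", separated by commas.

A->DB, B->DCA, C->CC, D->AC

  step 1 ⇒ step 2: DCACCACCC ⇒ AC·CC·DB·CC·CC·DB·CC·CC·CC
    A ↦ DB
    C ↦ CC
    D ↦ AC
  step 0 ⇒ step 1: BCDC ⇒ DCA·CC·AC·CC
    B ↦ DCA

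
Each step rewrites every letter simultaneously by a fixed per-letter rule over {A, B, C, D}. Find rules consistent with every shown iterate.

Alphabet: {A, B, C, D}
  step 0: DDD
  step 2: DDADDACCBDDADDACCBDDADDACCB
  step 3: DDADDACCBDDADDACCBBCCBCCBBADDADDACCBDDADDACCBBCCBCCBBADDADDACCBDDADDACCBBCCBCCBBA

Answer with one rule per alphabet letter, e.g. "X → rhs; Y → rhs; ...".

A->CCB, B->BBA, C->BCC, D->DDA

  step 2 ⇒ step 3: DDADDACCBDDADDACCBDDADDACCB ⇒ DDA·DDA·CCB·DDA·DDA·CCB·BCC·BCC·BBA·DDA·DDA·CCB·DDA·DDA·CCB·BCC·BCC·BBA·DDA·DDA·CCB·DDA·DDA·CCB·BCC·BCC·BBA
    A ↦ CCB
    B ↦ BBA
    C ↦ BCC
    D ↦ DDA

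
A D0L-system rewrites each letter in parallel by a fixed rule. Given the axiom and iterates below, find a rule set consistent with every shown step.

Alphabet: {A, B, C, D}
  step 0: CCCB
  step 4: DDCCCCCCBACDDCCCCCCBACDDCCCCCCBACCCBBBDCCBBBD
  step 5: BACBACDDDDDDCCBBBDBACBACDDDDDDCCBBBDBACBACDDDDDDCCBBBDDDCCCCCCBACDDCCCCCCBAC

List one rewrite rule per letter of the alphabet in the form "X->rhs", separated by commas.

  step 4 ⇒ step 5: DDCCCCCCBACDDCCCCCCBACDDCCCCCCBACCCBBBDCCBBBD ⇒ BAC·BAC·D·D·D·D·D·D·CC·BBB·D·BAC·BAC·D·D·D·D·D·D·CC·BBB·D·BAC·BAC·D·D·D·D·D·D·CC·BBB·D·D·D·CC·CC·CC·BAC·D·D·CC·CC·CC·BAC
    A ↦ BBB
    B ↦ CC
    C ↦ D
    D ↦ BAC

A->BBB, B->CC, C->D, D->BAC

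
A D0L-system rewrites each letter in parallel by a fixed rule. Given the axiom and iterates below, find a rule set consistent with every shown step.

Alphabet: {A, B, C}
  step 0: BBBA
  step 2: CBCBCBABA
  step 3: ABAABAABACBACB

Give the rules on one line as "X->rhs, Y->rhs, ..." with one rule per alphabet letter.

A->CB, B->A, C->AB

  step 2 ⇒ step 3: CBCBCBABA ⇒ AB·A·AB·A·AB·A·CB·A·CB
    A ↦ CB
    B ↦ A
    C ↦ AB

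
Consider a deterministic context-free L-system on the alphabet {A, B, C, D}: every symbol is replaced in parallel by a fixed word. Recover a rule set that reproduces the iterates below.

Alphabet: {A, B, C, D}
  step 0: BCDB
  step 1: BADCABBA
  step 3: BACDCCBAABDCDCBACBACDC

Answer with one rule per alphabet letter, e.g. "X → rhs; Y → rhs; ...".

A->C, B->BA, C->DC, D->AB

  step 0 ⇒ step 1: BCDB ⇒ BA·DC·AB·BA
    B ↦ BA
    C ↦ DC
    D ↦ AB
    A ↦ C  (constrained at step 1)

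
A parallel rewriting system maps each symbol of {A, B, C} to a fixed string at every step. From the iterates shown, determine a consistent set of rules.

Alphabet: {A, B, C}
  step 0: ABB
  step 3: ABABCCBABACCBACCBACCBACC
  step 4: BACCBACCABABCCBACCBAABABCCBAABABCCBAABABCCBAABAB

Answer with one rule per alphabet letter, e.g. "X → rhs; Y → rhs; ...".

A->BA, B->CC, C->AB

  step 3 ⇒ step 4: ABABCCBABACCBACCBACCBACC ⇒ BA·CC·BA·CC·AB·AB·CC·BA·CC·BA·AB·AB·CC·BA·AB·AB·CC·BA·AB·AB·CC·BA·AB·AB
    A ↦ BA
    B ↦ CC
    C ↦ AB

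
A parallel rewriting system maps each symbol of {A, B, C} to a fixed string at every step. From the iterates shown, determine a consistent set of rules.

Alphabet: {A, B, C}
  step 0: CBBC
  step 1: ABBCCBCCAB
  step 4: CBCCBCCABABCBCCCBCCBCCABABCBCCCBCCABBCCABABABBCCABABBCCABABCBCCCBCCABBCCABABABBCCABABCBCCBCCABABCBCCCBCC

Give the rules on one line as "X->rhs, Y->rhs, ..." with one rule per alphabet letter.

  step 0 ⇒ step 1: CBBC ⇒ AB·BCC·BCC·AB
    B ↦ BCC
    C ↦ AB
    A ↦ C  (constrained at step 1)

A->C, B->BCC, C->AB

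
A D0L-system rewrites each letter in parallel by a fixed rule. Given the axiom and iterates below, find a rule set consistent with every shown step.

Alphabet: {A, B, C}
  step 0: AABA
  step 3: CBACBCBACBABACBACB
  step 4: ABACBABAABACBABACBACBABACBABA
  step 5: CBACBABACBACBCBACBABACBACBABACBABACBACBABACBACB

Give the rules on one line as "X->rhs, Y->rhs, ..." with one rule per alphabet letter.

A->CB, B->A, C->AB

  step 4 ⇒ step 5: ABACBABAABACBABACBACBABACBABA ⇒ CB·A·CB·AB·A·CB·A·CB·CB·A·CB·AB·A·CB·A·CB·AB·A·CB·AB·A·CB·A·CB·AB·A·CB·A·CB
    A ↦ CB
    B ↦ A
    C ↦ AB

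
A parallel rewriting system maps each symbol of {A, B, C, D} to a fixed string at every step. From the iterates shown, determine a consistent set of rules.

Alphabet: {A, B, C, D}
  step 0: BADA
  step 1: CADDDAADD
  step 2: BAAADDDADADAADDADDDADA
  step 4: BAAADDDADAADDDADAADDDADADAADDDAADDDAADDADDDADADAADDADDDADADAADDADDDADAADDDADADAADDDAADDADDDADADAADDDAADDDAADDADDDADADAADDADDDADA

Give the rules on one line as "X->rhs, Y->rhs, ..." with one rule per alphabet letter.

A->ADD, B->C, C->BAA, D->DA

  step 1 ⇒ step 2: CADDDAADD ⇒ BAA·ADD·DA·DA·DA·ADD·ADD·DA·DA
    A ↦ ADD
    C ↦ BAA
    D ↦ DA
  step 0 ⇒ step 1: BADA ⇒ C·ADD·DA·ADD
    B ↦ C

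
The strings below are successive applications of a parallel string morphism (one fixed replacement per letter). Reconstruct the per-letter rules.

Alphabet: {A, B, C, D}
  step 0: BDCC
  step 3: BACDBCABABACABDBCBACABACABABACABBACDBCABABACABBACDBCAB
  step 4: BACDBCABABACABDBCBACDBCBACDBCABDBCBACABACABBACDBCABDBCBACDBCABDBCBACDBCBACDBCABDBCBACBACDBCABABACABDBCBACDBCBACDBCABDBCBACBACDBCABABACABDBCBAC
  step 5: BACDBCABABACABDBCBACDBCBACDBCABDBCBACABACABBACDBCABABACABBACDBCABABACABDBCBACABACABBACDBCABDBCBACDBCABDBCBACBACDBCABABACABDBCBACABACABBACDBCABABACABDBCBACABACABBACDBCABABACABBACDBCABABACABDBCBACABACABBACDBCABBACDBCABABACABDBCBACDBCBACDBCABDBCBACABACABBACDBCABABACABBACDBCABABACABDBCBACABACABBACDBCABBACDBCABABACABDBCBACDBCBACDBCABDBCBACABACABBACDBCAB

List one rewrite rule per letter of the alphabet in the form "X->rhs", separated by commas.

A->DBC, B->BAC, C->AB, D->A

  step 4 ⇒ step 5: BACDBCABABACABDBCBACDBCBACDBCABDBCBACABACABBACDBCABDBCBACDBCABDBCBACDBCBACDBCABDBCBACBACDBCABABACABDBCBACDBCBACDBCABDBCBACBACDBCABABACABDBCBAC ⇒ BAC·DBC·AB·A·BAC·AB·DBC·BAC·DBC·BAC·DBC·AB·DBC·BAC·A·BAC·AB·BAC·DBC·AB·A·BAC·AB·BAC·DBC·AB·A·BAC·AB·DBC·BAC·A·BAC·AB·BAC·DBC·AB·DBC·BAC·DBC·AB·DBC·BAC·BAC·DBC·AB·A·BAC·AB·DBC·BAC·A·BAC·AB·BAC·DBC·AB·A·BAC·AB·DBC·BAC·A·BAC·AB·BAC·DBC·AB·A·BAC·AB·BAC·DBC·AB·A·BAC·AB·DBC·BAC·A·BAC·AB·BAC·DBC·AB·BAC·DBC·AB·A·BAC·AB·DBC·BAC·DBC·BAC·DBC·AB·DBC·BAC·A·BAC·AB·BAC·DBC·AB·A·BAC·AB·BAC·DBC·AB·A·BAC·AB·DBC·BAC·A·BAC·AB·BAC·DBC·AB·BAC·DBC·AB·A·BAC·AB·DBC·BAC·DBC·BAC·DBC·AB·DBC·BAC·A·BAC·AB·BAC·DBC·AB
    A ↦ DBC
    B ↦ BAC
    C ↦ AB
    D ↦ A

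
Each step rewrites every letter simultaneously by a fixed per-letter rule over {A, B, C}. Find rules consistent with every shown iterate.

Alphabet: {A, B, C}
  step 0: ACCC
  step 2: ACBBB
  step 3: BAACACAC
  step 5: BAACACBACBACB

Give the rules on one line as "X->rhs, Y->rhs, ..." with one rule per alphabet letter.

A->B, B->AC, C->A

  step 2 ⇒ step 3: ACBBB ⇒ B·A·AC·AC·AC
    A ↦ B
    B ↦ AC
    C ↦ A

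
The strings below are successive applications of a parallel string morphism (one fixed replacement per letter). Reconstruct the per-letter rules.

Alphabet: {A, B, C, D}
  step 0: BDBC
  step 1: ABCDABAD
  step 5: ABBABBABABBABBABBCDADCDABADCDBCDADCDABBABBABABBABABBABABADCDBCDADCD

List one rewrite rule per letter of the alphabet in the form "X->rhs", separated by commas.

  step 0 ⇒ step 1: BDBC ⇒ AB·CD·AB·AD
    B ↦ AB
    C ↦ AD
    D ↦ CD
    A ↦ B  (constrained at step 1)

A->B, B->AB, C->AD, D->CD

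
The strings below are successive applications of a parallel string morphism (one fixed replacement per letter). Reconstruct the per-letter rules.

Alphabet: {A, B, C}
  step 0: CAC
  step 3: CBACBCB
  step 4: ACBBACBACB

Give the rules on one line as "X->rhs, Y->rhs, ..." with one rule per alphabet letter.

  step 3 ⇒ step 4: CBACBCB ⇒ A·CB·B·A·CB·A·CB
    A ↦ B
    B ↦ CB
    C ↦ A

A->B, B->CB, C->A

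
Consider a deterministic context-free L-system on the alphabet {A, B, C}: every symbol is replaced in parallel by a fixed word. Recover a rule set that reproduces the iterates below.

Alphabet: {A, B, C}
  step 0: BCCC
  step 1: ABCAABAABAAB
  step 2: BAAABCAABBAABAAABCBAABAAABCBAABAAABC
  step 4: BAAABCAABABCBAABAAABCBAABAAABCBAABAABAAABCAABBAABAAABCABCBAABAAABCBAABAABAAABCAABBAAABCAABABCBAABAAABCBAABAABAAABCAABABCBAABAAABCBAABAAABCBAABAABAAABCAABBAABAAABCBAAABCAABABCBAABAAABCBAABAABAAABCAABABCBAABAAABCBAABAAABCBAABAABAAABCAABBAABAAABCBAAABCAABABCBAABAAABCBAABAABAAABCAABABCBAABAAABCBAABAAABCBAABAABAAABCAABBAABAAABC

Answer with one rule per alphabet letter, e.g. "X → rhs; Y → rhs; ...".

  step 1 ⇒ step 2: ABCAABAABAAB ⇒ BAA·ABC·AAB·BAA·BAA·ABC·BAA·BAA·ABC·BAA·BAA·ABC
    A ↦ BAA
    B ↦ ABC
    C ↦ AAB

A->BAA, B->ABC, C->AAB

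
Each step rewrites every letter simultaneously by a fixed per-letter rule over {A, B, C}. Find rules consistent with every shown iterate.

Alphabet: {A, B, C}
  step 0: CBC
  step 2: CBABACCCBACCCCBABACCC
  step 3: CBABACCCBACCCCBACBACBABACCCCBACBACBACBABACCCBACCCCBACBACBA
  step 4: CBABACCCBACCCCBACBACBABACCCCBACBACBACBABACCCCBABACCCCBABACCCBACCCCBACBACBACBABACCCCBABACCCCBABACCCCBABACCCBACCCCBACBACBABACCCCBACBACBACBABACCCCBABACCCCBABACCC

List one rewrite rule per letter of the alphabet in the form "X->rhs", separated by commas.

A->CCC, B->BA, C->CBA

  step 3 ⇒ step 4: CBABACCCBACCCCBACBACBABACCCCBACBACBACBABACCCBACCCCBACBACBA ⇒ CBA·BA·CCC·BA·CCC·CBA·CBA·CBA·BA·CCC·CBA·CBA·CBA·CBA·BA·CCC·CBA·BA·CCC·CBA·BA·CCC·BA·CCC·CBA·CBA·CBA·CBA·BA·CCC·CBA·BA·CCC·CBA·BA·CCC·CBA·BA·CCC·BA·CCC·CBA·CBA·CBA·BA·CCC·CBA·CBA·CBA·CBA·BA·CCC·CBA·BA·CCC·CBA·BA·CCC
    A ↦ CCC
    B ↦ BA
    C ↦ CBA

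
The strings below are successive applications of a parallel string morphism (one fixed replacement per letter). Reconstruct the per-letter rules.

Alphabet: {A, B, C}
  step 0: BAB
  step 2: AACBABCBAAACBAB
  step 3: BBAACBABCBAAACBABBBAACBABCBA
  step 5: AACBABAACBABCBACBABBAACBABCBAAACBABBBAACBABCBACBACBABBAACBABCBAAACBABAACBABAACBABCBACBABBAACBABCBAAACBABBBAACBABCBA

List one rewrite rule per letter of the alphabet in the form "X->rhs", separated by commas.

  step 2 ⇒ step 3: AACBABCBAAACBAB ⇒ B·B·AA·CBA·B·CBA·AA·CBA·B·B·B·AA·CBA·B·CBA
    A ↦ B
    B ↦ CBA
    C ↦ AA

A->B, B->CBA, C->AA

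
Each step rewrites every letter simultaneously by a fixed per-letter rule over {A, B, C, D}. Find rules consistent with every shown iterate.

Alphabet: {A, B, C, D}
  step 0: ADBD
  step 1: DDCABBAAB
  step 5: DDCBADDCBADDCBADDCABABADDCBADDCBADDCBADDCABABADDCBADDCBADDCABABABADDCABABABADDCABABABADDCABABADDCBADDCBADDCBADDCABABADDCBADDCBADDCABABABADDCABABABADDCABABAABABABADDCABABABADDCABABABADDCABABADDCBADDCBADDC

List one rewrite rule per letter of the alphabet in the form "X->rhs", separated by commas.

A->DDC, B->BA, C->A, D->AB

  step 0 ⇒ step 1: ADBD ⇒ DDC·AB·BA·AB
    A ↦ DDC
    B ↦ BA
    D ↦ AB
    C ↦ A  (constrained at step 1)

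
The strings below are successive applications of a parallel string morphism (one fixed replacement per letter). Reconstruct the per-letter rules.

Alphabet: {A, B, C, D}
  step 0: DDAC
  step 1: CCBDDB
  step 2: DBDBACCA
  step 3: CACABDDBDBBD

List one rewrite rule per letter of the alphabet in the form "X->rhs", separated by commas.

  step 2 ⇒ step 3: DBDBACCA ⇒ C·A·C·A·BD·DB·DB·BD
    A ↦ BD
    B ↦ A
    C ↦ DB
    D ↦ C

A->BD, B->A, C->DB, D->C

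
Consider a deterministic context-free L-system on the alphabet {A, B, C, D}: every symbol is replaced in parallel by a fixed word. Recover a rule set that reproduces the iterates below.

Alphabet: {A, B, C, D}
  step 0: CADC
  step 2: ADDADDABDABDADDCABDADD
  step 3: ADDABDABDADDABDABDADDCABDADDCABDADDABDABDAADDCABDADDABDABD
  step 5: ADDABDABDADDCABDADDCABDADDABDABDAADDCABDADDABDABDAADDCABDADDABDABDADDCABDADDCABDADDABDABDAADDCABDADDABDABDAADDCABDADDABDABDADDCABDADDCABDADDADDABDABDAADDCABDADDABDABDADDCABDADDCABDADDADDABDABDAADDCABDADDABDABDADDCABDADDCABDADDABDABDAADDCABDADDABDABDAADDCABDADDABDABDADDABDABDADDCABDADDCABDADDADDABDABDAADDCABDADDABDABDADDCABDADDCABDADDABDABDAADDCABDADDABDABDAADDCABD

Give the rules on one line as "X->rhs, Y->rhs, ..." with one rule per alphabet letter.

A->ADD, B->C, C->A, D->ABD

  step 2 ⇒ step 3: ADDADDABDABDADDCABDADD ⇒ ADD·ABD·ABD·ADD·ABD·ABD·ADD·C·ABD·ADD·C·ABD·ADD·ABD·ABD·A·ADD·C·ABD·ADD·ABD·ABD
    A ↦ ADD
    B ↦ C
    C ↦ A
    D ↦ ABD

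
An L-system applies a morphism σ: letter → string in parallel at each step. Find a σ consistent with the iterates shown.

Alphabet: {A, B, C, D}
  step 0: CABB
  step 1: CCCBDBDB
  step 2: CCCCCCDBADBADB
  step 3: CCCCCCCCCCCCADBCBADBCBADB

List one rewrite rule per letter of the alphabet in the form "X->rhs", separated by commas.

A->CB, B->DB, C->CC, D->A

  step 2 ⇒ step 3: CCCCCCDBADBADB ⇒ CC·CC·CC·CC·CC·CC·A·DB·CB·A·DB·CB·A·DB
    A ↦ CB
    B ↦ DB
    C ↦ CC
    D ↦ A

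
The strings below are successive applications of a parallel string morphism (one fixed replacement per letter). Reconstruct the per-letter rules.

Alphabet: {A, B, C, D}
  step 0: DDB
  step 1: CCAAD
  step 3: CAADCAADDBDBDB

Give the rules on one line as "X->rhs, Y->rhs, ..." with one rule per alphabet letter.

A->C, B->AAD, C->DB, D->C

  step 0 ⇒ step 1: DDB ⇒ C·C·AAD
    B ↦ AAD
    D ↦ C
    A ↦ C  (constrained at step 1)
    C ↦ DB  (constrained at step 1)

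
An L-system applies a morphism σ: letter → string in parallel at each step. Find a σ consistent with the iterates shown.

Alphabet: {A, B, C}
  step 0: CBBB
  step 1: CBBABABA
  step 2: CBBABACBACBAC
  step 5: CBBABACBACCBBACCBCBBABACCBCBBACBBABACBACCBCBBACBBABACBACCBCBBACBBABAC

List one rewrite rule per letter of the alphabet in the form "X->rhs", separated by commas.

A->C, B->BA, C->CB

  step 1 ⇒ step 2: CBBABABA ⇒ CB·BA·BA·C·BA·C·BA·C
    A ↦ C
    B ↦ BA
    C ↦ CB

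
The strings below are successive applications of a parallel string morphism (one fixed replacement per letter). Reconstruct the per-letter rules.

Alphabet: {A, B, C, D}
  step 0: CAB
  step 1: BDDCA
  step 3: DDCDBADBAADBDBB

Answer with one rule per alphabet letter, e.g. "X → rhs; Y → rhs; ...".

  step 0 ⇒ step 1: CAB ⇒ B·DDC·A
    A ↦ DDC
    B ↦ A
    C ↦ B
    D ↦ DB  (constrained at step 1)

A->DDC, B->A, C->B, D->DB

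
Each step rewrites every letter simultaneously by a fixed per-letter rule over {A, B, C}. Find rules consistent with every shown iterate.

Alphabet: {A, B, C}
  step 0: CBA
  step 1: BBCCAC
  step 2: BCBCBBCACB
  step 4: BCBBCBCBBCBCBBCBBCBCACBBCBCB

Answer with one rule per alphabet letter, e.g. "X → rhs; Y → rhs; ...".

A->CAC, B->BC, C->B

  step 1 ⇒ step 2: BBCCAC ⇒ BC·BC·B·B·CAC·B
    A ↦ CAC
    B ↦ BC
    C ↦ B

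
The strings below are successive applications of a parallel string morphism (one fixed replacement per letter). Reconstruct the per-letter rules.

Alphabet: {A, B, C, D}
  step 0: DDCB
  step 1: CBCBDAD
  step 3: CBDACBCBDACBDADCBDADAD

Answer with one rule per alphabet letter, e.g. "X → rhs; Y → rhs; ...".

A->DA, B->AD, C->D, D->CB

  step 0 ⇒ step 1: DDCB ⇒ CB·CB·D·AD
    B ↦ AD
    C ↦ D
    D ↦ CB
    A ↦ DA  (constrained at step 1)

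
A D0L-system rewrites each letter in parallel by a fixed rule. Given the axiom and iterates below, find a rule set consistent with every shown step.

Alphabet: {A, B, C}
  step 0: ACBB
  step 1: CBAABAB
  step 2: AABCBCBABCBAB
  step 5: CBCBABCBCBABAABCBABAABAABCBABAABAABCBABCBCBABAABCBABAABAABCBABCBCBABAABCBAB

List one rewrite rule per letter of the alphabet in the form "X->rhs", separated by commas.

  step 1 ⇒ step 2: CBAABAB ⇒ A·AB·CB·CB·AB·CB·AB
    A ↦ CB
    B ↦ AB
    C ↦ A

A->CB, B->AB, C->A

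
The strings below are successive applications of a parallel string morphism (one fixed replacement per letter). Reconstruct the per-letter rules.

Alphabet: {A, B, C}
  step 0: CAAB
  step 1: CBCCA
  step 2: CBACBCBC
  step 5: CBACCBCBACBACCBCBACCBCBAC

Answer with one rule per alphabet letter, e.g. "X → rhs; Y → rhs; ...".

  step 1 ⇒ step 2: CBCCA ⇒ CB·A·CB·CB·C
    A ↦ C
    B ↦ A
    C ↦ CB

A->C, B->A, C->CB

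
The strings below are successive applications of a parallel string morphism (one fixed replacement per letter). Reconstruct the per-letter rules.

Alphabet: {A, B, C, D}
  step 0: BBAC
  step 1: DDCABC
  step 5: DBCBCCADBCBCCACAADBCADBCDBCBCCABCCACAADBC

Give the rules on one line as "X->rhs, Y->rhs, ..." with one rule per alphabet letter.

A->CA, B->D, C->BC, D->A

  step 0 ⇒ step 1: BBAC ⇒ D·D·CA·BC
    A ↦ CA
    B ↦ D
    C ↦ BC
    D ↦ A  (constrained at step 1)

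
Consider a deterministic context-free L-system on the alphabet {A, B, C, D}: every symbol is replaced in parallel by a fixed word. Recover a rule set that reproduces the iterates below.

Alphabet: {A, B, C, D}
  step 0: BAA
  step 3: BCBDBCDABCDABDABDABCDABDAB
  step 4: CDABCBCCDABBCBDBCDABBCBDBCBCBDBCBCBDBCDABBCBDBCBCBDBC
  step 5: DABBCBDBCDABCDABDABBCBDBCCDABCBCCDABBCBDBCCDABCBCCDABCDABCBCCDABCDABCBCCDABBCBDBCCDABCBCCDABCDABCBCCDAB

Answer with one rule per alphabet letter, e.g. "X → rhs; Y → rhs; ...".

A->BDB, B->C, C->DAB, D->BC

  step 4 ⇒ step 5: CDABCBCCDABBCBDBCDABBCBDBCBCBDBCBCBDBCDABBCBDBCBCBDBC ⇒ DAB·BC·BDB·C·DAB·C·DAB·DAB·BC·BDB·C·C·DAB·C·BC·C·DAB·BC·BDB·C·C·DAB·C·BC·C·DAB·C·DAB·C·BC·C·DAB·C·DAB·C·BC·C·DAB·BC·BDB·C·C·DAB·C·BC·C·DAB·C·DAB·C·BC·C·DAB
    A ↦ BDB
    B ↦ C
    C ↦ DAB
    D ↦ BC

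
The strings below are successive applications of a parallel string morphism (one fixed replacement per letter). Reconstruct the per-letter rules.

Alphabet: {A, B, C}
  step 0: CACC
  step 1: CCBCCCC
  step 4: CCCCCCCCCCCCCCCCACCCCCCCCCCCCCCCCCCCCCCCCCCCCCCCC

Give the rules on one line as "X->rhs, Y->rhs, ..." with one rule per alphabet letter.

  step 0 ⇒ step 1: CACC ⇒ CC·B·CC·CC
    A ↦ B
    C ↦ CC
    B ↦ A  (constrained at step 1)

A->B, B->A, C->CC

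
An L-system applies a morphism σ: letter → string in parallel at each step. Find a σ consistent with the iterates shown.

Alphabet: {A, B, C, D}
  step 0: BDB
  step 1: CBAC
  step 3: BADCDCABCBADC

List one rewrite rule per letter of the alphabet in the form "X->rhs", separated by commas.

A->AB, B->C, C->DC, D->BA

  step 0 ⇒ step 1: BDB ⇒ C·BA·C
    B ↦ C
    D ↦ BA
    A ↦ AB  (constrained at step 1)
    C ↦ DC  (constrained at step 1)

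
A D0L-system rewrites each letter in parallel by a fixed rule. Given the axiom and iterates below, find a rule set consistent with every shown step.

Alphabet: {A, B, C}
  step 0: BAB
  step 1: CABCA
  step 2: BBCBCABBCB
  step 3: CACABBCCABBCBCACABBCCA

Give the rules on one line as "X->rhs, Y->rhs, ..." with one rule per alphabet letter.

  step 2 ⇒ step 3: BBCBCABBCB ⇒ CA·CA·BBC·CA·BBC·B·CA·CA·BBC·CA
    A ↦ B
    B ↦ CA
    C ↦ BBC

A->B, B->CA, C->BBC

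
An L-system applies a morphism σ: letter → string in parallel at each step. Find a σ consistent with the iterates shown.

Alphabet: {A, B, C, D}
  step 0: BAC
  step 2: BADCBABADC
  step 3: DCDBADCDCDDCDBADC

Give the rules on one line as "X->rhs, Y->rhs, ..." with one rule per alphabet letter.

A->CD, B->D, C->DC, D->BA

  step 2 ⇒ step 3: BADCBABADC ⇒ D·CD·BA·DC·D·CD·D·CD·BA·DC
    A ↦ CD
    B ↦ D
    C ↦ DC
    D ↦ BA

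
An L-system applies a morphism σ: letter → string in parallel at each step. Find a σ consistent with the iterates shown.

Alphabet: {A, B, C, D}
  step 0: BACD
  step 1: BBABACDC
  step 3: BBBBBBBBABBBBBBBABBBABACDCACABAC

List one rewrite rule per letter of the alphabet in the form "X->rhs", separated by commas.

A->AB, B->BB, C->AC, D->DC

  step 0 ⇒ step 1: BACD ⇒ BB·AB·AC·DC
    A ↦ AB
    B ↦ BB
    C ↦ AC
    D ↦ DC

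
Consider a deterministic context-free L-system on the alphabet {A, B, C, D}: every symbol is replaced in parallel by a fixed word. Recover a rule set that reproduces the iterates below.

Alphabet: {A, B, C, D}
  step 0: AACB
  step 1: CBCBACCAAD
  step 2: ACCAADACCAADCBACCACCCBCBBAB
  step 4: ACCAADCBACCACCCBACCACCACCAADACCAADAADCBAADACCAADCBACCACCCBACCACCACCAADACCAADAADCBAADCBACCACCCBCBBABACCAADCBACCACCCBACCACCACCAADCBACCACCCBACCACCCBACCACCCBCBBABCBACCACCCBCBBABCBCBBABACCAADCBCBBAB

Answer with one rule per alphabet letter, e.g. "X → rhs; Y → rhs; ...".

  step 1 ⇒ step 2: CBCBACCAAD ⇒ ACC·AAD·ACC·AAD·CB·ACC·ACC·CB·CB·BAB
    A ↦ CB
    B ↦ AAD
    C ↦ ACC
    D ↦ BAB

A->CB, B->AAD, C->ACC, D->BAB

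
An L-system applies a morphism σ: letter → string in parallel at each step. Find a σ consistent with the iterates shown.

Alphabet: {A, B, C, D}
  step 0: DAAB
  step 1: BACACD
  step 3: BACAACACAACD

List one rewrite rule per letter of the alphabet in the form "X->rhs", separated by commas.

A->AC, B->D, C->A, D->B

  step 0 ⇒ step 1: DAAB ⇒ B·AC·AC·D
    A ↦ AC
    B ↦ D
    D ↦ B
    C ↦ A  (constrained at step 1)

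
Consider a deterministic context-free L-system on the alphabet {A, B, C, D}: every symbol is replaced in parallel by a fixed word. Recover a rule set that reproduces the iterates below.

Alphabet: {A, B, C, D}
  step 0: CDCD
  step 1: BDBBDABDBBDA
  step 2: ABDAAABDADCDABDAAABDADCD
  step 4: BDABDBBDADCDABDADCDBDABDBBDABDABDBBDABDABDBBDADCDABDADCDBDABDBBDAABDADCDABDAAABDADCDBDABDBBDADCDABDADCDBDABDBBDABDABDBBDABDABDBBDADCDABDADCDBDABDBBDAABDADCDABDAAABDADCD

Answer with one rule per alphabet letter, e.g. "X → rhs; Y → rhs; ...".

  step 1 ⇒ step 2: BDBBDABDBBDA ⇒ A·BDA·A·A·BDA·DCD·A·BDA·A·A·BDA·DCD
    A ↦ DCD
    B ↦ A
    D ↦ BDA
  step 0 ⇒ step 1: CDCD ⇒ BDB·BDA·BDB·BDA
    C ↦ BDB

A->DCD, B->A, C->BDB, D->BDA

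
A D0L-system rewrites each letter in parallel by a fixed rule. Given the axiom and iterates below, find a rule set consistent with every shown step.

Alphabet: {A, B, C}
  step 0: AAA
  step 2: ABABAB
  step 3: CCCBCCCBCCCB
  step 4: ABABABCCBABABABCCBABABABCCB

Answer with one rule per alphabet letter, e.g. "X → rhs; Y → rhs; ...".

  step 3 ⇒ step 4: CCCBCCCBCCCB ⇒ AB·AB·AB·CCB·AB·AB·AB·CCB·AB·AB·AB·CCB
    B ↦ CCB
    C ↦ AB
  step 2 ⇒ step 3: ABABAB ⇒ C·CCB·C·CCB·C·CCB
    A ↦ C

A->C, B->CCB, C->AB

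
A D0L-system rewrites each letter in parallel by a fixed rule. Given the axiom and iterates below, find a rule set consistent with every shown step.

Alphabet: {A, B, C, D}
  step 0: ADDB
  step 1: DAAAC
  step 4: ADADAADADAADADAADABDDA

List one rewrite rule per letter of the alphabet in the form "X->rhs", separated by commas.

  step 0 ⇒ step 1: ADDB ⇒ DA·A·A·C
    A ↦ DA
    B ↦ C
    D ↦ A
    C ↦ BD  (constrained at step 1)

A->DA, B->C, C->BD, D->A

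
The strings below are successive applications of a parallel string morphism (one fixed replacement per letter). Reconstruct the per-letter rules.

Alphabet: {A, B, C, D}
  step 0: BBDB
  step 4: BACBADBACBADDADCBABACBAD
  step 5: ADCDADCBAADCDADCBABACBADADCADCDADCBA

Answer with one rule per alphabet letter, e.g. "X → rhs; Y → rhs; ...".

A->C, B->AD, C->D, D->BA

  step 4 ⇒ step 5: BACBADBACBADDADCBABACBAD ⇒ AD·C·D·AD·C·BA·AD·C·D·AD·C·BA·BA·C·BA·D·AD·C·AD·C·D·AD·C·BA
    A ↦ C
    B ↦ AD
    C ↦ D
    D ↦ BA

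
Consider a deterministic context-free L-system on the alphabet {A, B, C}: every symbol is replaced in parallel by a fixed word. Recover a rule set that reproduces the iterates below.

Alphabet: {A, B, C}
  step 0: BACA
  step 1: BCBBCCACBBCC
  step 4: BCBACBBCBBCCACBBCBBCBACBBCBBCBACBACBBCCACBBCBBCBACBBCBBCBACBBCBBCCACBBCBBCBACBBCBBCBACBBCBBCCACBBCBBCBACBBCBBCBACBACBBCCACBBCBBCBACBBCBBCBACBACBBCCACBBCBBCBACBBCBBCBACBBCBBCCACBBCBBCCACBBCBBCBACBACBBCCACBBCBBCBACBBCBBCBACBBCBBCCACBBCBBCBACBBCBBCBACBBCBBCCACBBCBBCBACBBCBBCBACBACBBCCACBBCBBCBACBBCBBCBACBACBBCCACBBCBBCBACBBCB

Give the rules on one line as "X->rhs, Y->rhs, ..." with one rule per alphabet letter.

A->BCC, B->BCB, C->ACB

  step 0 ⇒ step 1: BACA ⇒ BCB·BCC·ACB·BCC
    A ↦ BCC
    B ↦ BCB
    C ↦ ACB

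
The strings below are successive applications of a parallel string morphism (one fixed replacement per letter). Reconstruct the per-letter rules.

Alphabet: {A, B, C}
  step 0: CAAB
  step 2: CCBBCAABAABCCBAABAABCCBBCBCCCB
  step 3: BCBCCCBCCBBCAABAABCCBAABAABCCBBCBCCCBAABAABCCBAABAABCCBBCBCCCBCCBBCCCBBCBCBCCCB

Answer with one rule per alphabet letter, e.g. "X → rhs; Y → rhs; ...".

  step 2 ⇒ step 3: CCBBCAABAABCCBAABAABCCBBCBCCCB ⇒ BC·BC·CCB·CCB·BC·AAB·AAB·CCB·AAB·AAB·CCB·BC·BC·CCB·AAB·AAB·CCB·AAB·AAB·CCB·BC·BC·CCB·CCB·BC·CCB·BC·BC·BC·CCB
    A ↦ AAB
    B ↦ CCB
    C ↦ BC

A->AAB, B->CCB, C->BC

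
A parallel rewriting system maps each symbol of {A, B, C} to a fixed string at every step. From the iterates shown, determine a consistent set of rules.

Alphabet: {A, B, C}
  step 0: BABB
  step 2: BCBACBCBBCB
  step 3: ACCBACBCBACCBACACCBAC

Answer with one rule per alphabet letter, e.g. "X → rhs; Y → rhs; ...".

A->B, B->AC, C->CB

  step 2 ⇒ step 3: BCBACBCBBCB ⇒ AC·CB·AC·B·CB·AC·CB·AC·AC·CB·AC
    A ↦ B
    B ↦ AC
    C ↦ CB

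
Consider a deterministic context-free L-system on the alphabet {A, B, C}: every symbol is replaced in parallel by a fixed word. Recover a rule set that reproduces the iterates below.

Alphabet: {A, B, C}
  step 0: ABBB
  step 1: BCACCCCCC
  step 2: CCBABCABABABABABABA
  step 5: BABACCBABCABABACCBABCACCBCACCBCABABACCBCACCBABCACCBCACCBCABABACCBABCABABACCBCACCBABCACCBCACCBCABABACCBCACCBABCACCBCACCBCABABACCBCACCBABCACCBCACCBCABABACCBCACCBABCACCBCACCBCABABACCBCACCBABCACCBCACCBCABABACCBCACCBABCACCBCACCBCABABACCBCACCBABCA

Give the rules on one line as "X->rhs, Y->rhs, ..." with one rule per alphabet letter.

A->BCA, B->CC, C->BA

  step 1 ⇒ step 2: BCACCCCCC ⇒ CC·BA·BCA·BA·BA·BA·BA·BA·BA
    A ↦ BCA
    B ↦ CC
    C ↦ BA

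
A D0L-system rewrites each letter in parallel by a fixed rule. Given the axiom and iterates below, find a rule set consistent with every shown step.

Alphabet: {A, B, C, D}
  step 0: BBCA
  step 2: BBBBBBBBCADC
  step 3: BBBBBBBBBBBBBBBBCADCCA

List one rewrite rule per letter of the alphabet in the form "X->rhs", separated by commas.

  step 2 ⇒ step 3: BBBBBBBBCADC ⇒ BB·BB·BB·BB·BB·BB·BB·BB·CA·D·C·CA
    A ↦ D
    B ↦ BB
    C ↦ CA
    D ↦ C

A->D, B->BB, C->CA, D->C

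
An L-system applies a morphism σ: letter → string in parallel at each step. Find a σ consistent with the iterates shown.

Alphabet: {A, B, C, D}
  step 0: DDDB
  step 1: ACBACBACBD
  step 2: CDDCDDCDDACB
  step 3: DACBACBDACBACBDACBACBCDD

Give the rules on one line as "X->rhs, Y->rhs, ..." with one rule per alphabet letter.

  step 2 ⇒ step 3: CDDCDDCDDACB ⇒ D·ACB·ACB·D·ACB·ACB·D·ACB·ACB·C·D·D
    A ↦ C
    B ↦ D
    C ↦ D
    D ↦ ACB

A->C, B->D, C->D, D->ACB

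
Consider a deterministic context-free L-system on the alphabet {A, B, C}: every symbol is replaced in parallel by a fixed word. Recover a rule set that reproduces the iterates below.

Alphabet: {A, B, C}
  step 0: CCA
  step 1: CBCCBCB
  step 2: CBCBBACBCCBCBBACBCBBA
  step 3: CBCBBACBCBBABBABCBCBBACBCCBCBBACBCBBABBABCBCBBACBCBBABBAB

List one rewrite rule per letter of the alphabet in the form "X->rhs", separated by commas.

  step 2 ⇒ step 3: CBCBBACBCCBCBBACBCBBA ⇒ CBC·BBA·CBC·BBA·BBA·B·CBC·BBA·CBC·CBC·BBA·CBC·BBA·BBA·B·CBC·BBA·CBC·BBA·BBA·B
    A ↦ B
    B ↦ BBA
    C ↦ CBC

A->B, B->BBA, C->CBC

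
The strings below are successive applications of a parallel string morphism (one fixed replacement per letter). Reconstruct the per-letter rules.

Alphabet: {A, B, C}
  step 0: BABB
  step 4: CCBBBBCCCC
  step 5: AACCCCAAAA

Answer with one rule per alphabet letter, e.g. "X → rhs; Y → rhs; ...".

  step 4 ⇒ step 5: CCBBBBCCCC ⇒ A·A·C·C·C·C·A·A·A·A
    B ↦ C
    C ↦ A
    A ↦ BB  (constrained at step 0)

A->BB, B->C, C->A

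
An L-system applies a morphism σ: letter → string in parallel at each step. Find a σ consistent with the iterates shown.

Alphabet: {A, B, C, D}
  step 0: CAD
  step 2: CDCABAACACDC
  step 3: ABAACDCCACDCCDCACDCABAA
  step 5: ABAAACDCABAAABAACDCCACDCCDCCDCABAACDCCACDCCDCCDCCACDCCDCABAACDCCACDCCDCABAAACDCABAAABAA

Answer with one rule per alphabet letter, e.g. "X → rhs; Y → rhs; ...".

A->CDC, B->CA, C->A, D->BA

  step 2 ⇒ step 3: CDCABAACACDC ⇒ A·BA·A·CDC·CA·CDC·CDC·A·CDC·A·BA·A
    A ↦ CDC
    B ↦ CA
    C ↦ A
    D ↦ BA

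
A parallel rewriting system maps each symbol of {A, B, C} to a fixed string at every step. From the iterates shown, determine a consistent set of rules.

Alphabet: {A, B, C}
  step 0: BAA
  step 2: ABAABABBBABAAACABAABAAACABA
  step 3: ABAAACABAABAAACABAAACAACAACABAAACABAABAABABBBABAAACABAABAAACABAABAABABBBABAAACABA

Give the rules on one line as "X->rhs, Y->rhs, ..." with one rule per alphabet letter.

A->ABA, B->AAC, C->BBB

  step 2 ⇒ step 3: ABAABABBBABAAACABAABAAACABA ⇒ ABA·AAC·ABA·ABA·AAC·ABA·AAC·AAC·AAC·ABA·AAC·ABA·ABA·ABA·BBB·ABA·AAC·ABA·ABA·AAC·ABA·ABA·ABA·BBB·ABA·AAC·ABA
    A ↦ ABA
    B ↦ AAC
    C ↦ BBB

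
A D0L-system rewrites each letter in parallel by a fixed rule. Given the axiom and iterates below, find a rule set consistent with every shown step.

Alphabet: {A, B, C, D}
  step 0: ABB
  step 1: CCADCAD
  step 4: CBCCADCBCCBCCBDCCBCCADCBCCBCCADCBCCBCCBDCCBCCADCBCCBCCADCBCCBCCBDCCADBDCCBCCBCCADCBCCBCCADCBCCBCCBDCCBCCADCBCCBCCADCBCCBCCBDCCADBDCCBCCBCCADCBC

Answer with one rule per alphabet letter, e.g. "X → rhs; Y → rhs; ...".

A->C, B->CAD, C->CBC, D->BDC

  step 0 ⇒ step 1: ABB ⇒ C·CAD·CAD
    A ↦ C
    B ↦ CAD
    C ↦ CBC  (constrained at step 1)
    D ↦ BDC  (constrained at step 1)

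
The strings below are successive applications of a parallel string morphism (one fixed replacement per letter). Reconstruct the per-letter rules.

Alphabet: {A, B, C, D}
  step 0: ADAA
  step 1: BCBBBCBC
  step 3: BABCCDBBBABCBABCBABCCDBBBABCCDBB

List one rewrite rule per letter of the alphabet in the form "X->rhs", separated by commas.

  step 0 ⇒ step 1: ADAA ⇒ BC·BB·BC·BC
    A ↦ BC
    D ↦ BB
    B ↦ BA  (constrained at step 1)
    C ↦ CD  (constrained at step 1)

A->BC, B->BA, C->CD, D->BB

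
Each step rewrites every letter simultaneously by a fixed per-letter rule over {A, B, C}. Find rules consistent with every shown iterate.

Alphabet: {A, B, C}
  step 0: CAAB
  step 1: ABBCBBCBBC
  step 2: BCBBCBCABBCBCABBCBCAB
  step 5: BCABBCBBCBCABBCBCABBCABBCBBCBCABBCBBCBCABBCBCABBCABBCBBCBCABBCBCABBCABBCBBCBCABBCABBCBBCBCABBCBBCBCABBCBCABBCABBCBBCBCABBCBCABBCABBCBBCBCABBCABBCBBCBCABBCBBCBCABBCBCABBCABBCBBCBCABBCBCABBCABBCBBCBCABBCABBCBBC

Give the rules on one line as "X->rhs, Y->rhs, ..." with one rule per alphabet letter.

A->BCB, B->BC, C->AB

  step 1 ⇒ step 2: ABBCBBCBBC ⇒ BCB·BC·BC·AB·BC·BC·AB·BC·BC·AB
    A ↦ BCB
    B ↦ BC
    C ↦ AB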